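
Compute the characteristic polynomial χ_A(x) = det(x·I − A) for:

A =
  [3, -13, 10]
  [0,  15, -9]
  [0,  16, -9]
x^3 - 9*x^2 + 27*x - 27

Expanding det(x·I − A) (e.g. by cofactor expansion or by noting that A is similar to its Jordan form J, which has the same characteristic polynomial as A) gives
  χ_A(x) = x^3 - 9*x^2 + 27*x - 27
which factors as (x - 3)^3. The eigenvalues (with algebraic multiplicities) are λ = 3 with multiplicity 3.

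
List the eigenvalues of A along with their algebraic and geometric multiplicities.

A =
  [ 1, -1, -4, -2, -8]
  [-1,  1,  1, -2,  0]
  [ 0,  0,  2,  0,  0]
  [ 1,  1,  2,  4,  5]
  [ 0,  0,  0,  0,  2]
λ = 2: alg = 5, geom = 2

Step 1 — factor the characteristic polynomial to read off the algebraic multiplicities:
  χ_A(x) = (x - 2)^5

Step 2 — compute geometric multiplicities via the rank-nullity identity g(λ) = n − rank(A − λI):
  rank(A − (2)·I) = 3, so dim ker(A − (2)·I) = n − 3 = 2

Summary:
  λ = 2: algebraic multiplicity = 5, geometric multiplicity = 2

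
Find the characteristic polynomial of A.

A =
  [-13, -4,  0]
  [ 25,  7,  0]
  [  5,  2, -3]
x^3 + 9*x^2 + 27*x + 27

Expanding det(x·I − A) (e.g. by cofactor expansion or by noting that A is similar to its Jordan form J, which has the same characteristic polynomial as A) gives
  χ_A(x) = x^3 + 9*x^2 + 27*x + 27
which factors as (x + 3)^3. The eigenvalues (with algebraic multiplicities) are λ = -3 with multiplicity 3.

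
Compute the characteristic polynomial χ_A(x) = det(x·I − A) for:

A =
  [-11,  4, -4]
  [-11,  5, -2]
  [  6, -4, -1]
x^3 + 7*x^2 + 11*x + 5

Expanding det(x·I − A) (e.g. by cofactor expansion or by noting that A is similar to its Jordan form J, which has the same characteristic polynomial as A) gives
  χ_A(x) = x^3 + 7*x^2 + 11*x + 5
which factors as (x + 1)^2*(x + 5). The eigenvalues (with algebraic multiplicities) are λ = -5 with multiplicity 1, λ = -1 with multiplicity 2.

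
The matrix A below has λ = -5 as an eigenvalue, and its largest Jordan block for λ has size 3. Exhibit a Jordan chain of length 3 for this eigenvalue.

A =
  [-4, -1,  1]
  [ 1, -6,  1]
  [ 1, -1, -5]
A Jordan chain for λ = -5 of length 3:
v_1 = (1, 1, 0)ᵀ
v_2 = (1, 1, 1)ᵀ
v_3 = (1, 0, 0)ᵀ

Let N = A − (-5)·I. We want v_3 with N^3 v_3 = 0 but N^2 v_3 ≠ 0; then v_{j-1} := N · v_j for j = 3, …, 2.

Pick v_3 = (1, 0, 0)ᵀ.
Then v_2 = N · v_3 = (1, 1, 1)ᵀ.
Then v_1 = N · v_2 = (1, 1, 0)ᵀ.

Sanity check: (A − (-5)·I) v_1 = (0, 0, 0)ᵀ = 0. ✓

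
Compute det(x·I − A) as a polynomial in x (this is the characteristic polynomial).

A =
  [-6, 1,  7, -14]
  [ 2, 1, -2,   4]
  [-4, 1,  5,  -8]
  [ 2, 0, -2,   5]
x^4 - 5*x^3 + 9*x^2 - 7*x + 2

Expanding det(x·I − A) (e.g. by cofactor expansion or by noting that A is similar to its Jordan form J, which has the same characteristic polynomial as A) gives
  χ_A(x) = x^4 - 5*x^3 + 9*x^2 - 7*x + 2
which factors as (x - 2)*(x - 1)^3. The eigenvalues (with algebraic multiplicities) are λ = 1 with multiplicity 3, λ = 2 with multiplicity 1.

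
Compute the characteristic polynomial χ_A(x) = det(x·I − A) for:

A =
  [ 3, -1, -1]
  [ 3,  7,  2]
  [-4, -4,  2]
x^3 - 12*x^2 + 48*x - 64

Expanding det(x·I − A) (e.g. by cofactor expansion or by noting that A is similar to its Jordan form J, which has the same characteristic polynomial as A) gives
  χ_A(x) = x^3 - 12*x^2 + 48*x - 64
which factors as (x - 4)^3. The eigenvalues (with algebraic multiplicities) are λ = 4 with multiplicity 3.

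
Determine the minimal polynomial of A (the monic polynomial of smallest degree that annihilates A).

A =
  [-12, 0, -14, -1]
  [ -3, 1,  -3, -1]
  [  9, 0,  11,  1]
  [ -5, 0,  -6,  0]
x^4 - 6*x^2 + 8*x - 3

The characteristic polynomial is χ_A(x) = (x - 1)^3*(x + 3), so the eigenvalues are known. The minimal polynomial is
  m_A(x) = Π_λ (x − λ)^{k_λ}
where k_λ is the size of the *largest* Jordan block for λ (equivalently, the smallest k with (A − λI)^k v = 0 for every generalised eigenvector v of λ).

  λ = -3: largest Jordan block has size 1, contributing (x + 3)
  λ = 1: largest Jordan block has size 3, contributing (x − 1)^3

So m_A(x) = (x - 1)^3*(x + 3) = x^4 - 6*x^2 + 8*x - 3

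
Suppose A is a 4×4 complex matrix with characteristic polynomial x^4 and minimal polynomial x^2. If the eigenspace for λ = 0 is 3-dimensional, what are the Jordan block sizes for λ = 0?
Block sizes for λ = 0: [2, 1, 1]

Step 1 — from the characteristic polynomial, algebraic multiplicity of λ = 0 is 4. From dim ker(A − (0)·I) = 3, there are exactly 3 Jordan blocks for λ = 0.
Step 2 — from the minimal polynomial, the factor (x − 0)^2 tells us the largest block for λ = 0 has size 2.
Step 3 — with total size 4, 3 blocks, and largest block 2, the block sizes (in nonincreasing order) are [2, 1, 1].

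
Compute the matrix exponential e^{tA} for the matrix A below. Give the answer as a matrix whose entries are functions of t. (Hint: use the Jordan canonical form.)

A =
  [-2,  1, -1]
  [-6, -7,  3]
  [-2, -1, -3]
e^{tA} =
  [2*t*exp(-4*t) + exp(-4*t), t*exp(-4*t), -t*exp(-4*t)]
  [-6*t*exp(-4*t), -3*t*exp(-4*t) + exp(-4*t), 3*t*exp(-4*t)]
  [-2*t*exp(-4*t), -t*exp(-4*t), t*exp(-4*t) + exp(-4*t)]

Strategy: write A = P · J · P⁻¹ where J is a Jordan canonical form, so e^{tA} = P · e^{tJ} · P⁻¹, and e^{tJ} can be computed block-by-block.

A has Jordan form
J =
  [-4,  1,  0]
  [ 0, -4,  0]
  [ 0,  0, -4]
(up to reordering of blocks).

Per-block formulas:
  For a 1×1 block at λ = -4: exp(t · [-4]) = [e^(-4t)].
  For a 2×2 Jordan block J_2(-4): exp(t · J_2(-4)) = e^(-4t)·(I + t·N), where N is the 2×2 nilpotent shift.

After assembling e^{tJ} and conjugating by P, we get:

e^{tA} =
  [2*t*exp(-4*t) + exp(-4*t), t*exp(-4*t), -t*exp(-4*t)]
  [-6*t*exp(-4*t), -3*t*exp(-4*t) + exp(-4*t), 3*t*exp(-4*t)]
  [-2*t*exp(-4*t), -t*exp(-4*t), t*exp(-4*t) + exp(-4*t)]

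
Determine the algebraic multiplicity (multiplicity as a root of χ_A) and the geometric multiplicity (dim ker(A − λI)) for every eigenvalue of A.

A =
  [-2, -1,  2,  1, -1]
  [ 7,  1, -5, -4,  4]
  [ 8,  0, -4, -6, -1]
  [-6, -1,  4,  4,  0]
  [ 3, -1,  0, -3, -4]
λ = -1: alg = 5, geom = 2

Step 1 — factor the characteristic polynomial to read off the algebraic multiplicities:
  χ_A(x) = (x + 1)^5

Step 2 — compute geometric multiplicities via the rank-nullity identity g(λ) = n − rank(A − λI):
  rank(A − (-1)·I) = 3, so dim ker(A − (-1)·I) = n − 3 = 2

Summary:
  λ = -1: algebraic multiplicity = 5, geometric multiplicity = 2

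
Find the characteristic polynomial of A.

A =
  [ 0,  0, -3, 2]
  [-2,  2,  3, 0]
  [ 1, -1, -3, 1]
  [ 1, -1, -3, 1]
x^4

Expanding det(x·I − A) (e.g. by cofactor expansion or by noting that A is similar to its Jordan form J, which has the same characteristic polynomial as A) gives
  χ_A(x) = x^4
which factors as x^4. The eigenvalues (with algebraic multiplicities) are λ = 0 with multiplicity 4.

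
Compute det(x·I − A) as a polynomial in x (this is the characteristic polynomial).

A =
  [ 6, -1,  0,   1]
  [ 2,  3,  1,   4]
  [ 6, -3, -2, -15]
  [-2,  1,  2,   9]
x^4 - 16*x^3 + 96*x^2 - 256*x + 256

Expanding det(x·I − A) (e.g. by cofactor expansion or by noting that A is similar to its Jordan form J, which has the same characteristic polynomial as A) gives
  χ_A(x) = x^4 - 16*x^3 + 96*x^2 - 256*x + 256
which factors as (x - 4)^4. The eigenvalues (with algebraic multiplicities) are λ = 4 with multiplicity 4.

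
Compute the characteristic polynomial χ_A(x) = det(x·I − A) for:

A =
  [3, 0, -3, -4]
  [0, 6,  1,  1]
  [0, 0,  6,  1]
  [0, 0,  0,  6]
x^4 - 21*x^3 + 162*x^2 - 540*x + 648

Expanding det(x·I − A) (e.g. by cofactor expansion or by noting that A is similar to its Jordan form J, which has the same characteristic polynomial as A) gives
  χ_A(x) = x^4 - 21*x^3 + 162*x^2 - 540*x + 648
which factors as (x - 6)^3*(x - 3). The eigenvalues (with algebraic multiplicities) are λ = 3 with multiplicity 1, λ = 6 with multiplicity 3.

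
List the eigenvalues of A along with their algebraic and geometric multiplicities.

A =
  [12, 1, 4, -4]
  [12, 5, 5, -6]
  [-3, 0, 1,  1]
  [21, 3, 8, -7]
λ = 2: alg = 1, geom = 1; λ = 3: alg = 3, geom = 1

Step 1 — factor the characteristic polynomial to read off the algebraic multiplicities:
  χ_A(x) = (x - 3)^3*(x - 2)

Step 2 — compute geometric multiplicities via the rank-nullity identity g(λ) = n − rank(A − λI):
  rank(A − (2)·I) = 3, so dim ker(A − (2)·I) = n − 3 = 1
  rank(A − (3)·I) = 3, so dim ker(A − (3)·I) = n − 3 = 1

Summary:
  λ = 2: algebraic multiplicity = 1, geometric multiplicity = 1
  λ = 3: algebraic multiplicity = 3, geometric multiplicity = 1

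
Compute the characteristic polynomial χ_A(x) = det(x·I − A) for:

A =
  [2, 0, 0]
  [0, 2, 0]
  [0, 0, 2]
x^3 - 6*x^2 + 12*x - 8

Expanding det(x·I − A) (e.g. by cofactor expansion or by noting that A is similar to its Jordan form J, which has the same characteristic polynomial as A) gives
  χ_A(x) = x^3 - 6*x^2 + 12*x - 8
which factors as (x - 2)^3. The eigenvalues (with algebraic multiplicities) are λ = 2 with multiplicity 3.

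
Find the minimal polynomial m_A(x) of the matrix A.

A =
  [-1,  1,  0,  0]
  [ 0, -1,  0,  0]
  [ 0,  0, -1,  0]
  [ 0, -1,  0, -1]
x^2 + 2*x + 1

The characteristic polynomial is χ_A(x) = (x + 1)^4, so the eigenvalues are known. The minimal polynomial is
  m_A(x) = Π_λ (x − λ)^{k_λ}
where k_λ is the size of the *largest* Jordan block for λ (equivalently, the smallest k with (A − λI)^k v = 0 for every generalised eigenvector v of λ).

  λ = -1: largest Jordan block has size 2, contributing (x + 1)^2

So m_A(x) = (x + 1)^2 = x^2 + 2*x + 1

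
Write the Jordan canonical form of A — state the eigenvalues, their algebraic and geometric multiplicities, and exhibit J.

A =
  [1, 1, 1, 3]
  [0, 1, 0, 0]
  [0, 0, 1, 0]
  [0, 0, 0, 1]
J_2(1) ⊕ J_1(1) ⊕ J_1(1)

The characteristic polynomial is
  det(x·I − A) = x^4 - 4*x^3 + 6*x^2 - 4*x + 1 = (x - 1)^4

Eigenvalues and multiplicities (the geometric multiplicity of λ is n − rank(A − λI), which equals the number of Jordan blocks for λ):
  λ = 1: algebraic multiplicity = 4, geometric multiplicity = 3

Determining the block sizes for each eigenvalue:
  λ = 1: 3 blocks summing to 4 forces exactly one block of size 2 and the rest size 1 → block sizes [2, 1, 1]

Assembling the blocks gives a Jordan form
J =
  [1, 1, 0, 0]
  [0, 1, 0, 0]
  [0, 0, 1, 0]
  [0, 0, 0, 1]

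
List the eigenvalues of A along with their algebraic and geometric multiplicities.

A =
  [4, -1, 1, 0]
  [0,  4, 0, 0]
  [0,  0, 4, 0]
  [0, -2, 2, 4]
λ = 4: alg = 4, geom = 3

Step 1 — factor the characteristic polynomial to read off the algebraic multiplicities:
  χ_A(x) = (x - 4)^4

Step 2 — compute geometric multiplicities via the rank-nullity identity g(λ) = n − rank(A − λI):
  rank(A − (4)·I) = 1, so dim ker(A − (4)·I) = n − 1 = 3

Summary:
  λ = 4: algebraic multiplicity = 4, geometric multiplicity = 3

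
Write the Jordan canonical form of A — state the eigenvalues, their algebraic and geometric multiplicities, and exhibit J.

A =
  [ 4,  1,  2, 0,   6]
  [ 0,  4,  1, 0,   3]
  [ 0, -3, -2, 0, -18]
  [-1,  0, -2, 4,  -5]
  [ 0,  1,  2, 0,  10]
J_3(4) ⊕ J_2(4)

The characteristic polynomial is
  det(x·I − A) = x^5 - 20*x^4 + 160*x^3 - 640*x^2 + 1280*x - 1024 = (x - 4)^5

Eigenvalues and multiplicities (the geometric multiplicity of λ is n − rank(A − λI), which equals the number of Jordan blocks for λ):
  λ = 4: algebraic multiplicity = 5, geometric multiplicity = 2

Determining the block sizes for each eigenvalue:
  λ = 4: with am = 5 and gm = 2, the partition is not yet determined (e.g. several partitions of 5 into 2 parts exist). Let N = A − (4)·I. Computing rank(N^1) = 3, rank(N^2) = 1, rank(N^3) = 0; the number of blocks of size ≥ j is rank(N^{j−1}) − rank(N^j), giving [2, 2, 1]. So we have 1 block(s) of size 3, 1 block(s) of size 2 → block sizes [3, 2]

Assembling the blocks gives a Jordan form
J =
  [4, 1, 0, 0, 0]
  [0, 4, 1, 0, 0]
  [0, 0, 4, 0, 0]
  [0, 0, 0, 4, 1]
  [0, 0, 0, 0, 4]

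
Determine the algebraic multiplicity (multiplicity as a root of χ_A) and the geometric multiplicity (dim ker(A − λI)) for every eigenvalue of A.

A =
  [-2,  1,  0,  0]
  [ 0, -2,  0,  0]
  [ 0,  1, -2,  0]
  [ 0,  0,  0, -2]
λ = -2: alg = 4, geom = 3

Step 1 — factor the characteristic polynomial to read off the algebraic multiplicities:
  χ_A(x) = (x + 2)^4

Step 2 — compute geometric multiplicities via the rank-nullity identity g(λ) = n − rank(A − λI):
  rank(A − (-2)·I) = 1, so dim ker(A − (-2)·I) = n − 1 = 3

Summary:
  λ = -2: algebraic multiplicity = 4, geometric multiplicity = 3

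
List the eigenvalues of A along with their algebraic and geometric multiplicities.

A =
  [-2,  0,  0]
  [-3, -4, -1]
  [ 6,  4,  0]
λ = -2: alg = 3, geom = 2

Step 1 — factor the characteristic polynomial to read off the algebraic multiplicities:
  χ_A(x) = (x + 2)^3

Step 2 — compute geometric multiplicities via the rank-nullity identity g(λ) = n − rank(A − λI):
  rank(A − (-2)·I) = 1, so dim ker(A − (-2)·I) = n − 1 = 2

Summary:
  λ = -2: algebraic multiplicity = 3, geometric multiplicity = 2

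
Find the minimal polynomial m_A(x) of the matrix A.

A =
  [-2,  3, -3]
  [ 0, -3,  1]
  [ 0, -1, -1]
x^2 + 4*x + 4

The characteristic polynomial is χ_A(x) = (x + 2)^3, so the eigenvalues are known. The minimal polynomial is
  m_A(x) = Π_λ (x − λ)^{k_λ}
where k_λ is the size of the *largest* Jordan block for λ (equivalently, the smallest k with (A − λI)^k v = 0 for every generalised eigenvector v of λ).

  λ = -2: largest Jordan block has size 2, contributing (x + 2)^2

So m_A(x) = (x + 2)^2 = x^2 + 4*x + 4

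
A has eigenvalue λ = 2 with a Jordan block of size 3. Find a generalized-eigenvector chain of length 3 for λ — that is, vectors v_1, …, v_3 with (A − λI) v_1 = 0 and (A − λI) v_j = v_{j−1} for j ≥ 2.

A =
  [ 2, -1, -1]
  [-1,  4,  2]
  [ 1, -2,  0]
A Jordan chain for λ = 2 of length 3:
v_1 = (0, 1, -1)ᵀ
v_2 = (-1, 2, -2)ᵀ
v_3 = (0, 1, 0)ᵀ

Let N = A − (2)·I. We want v_3 with N^3 v_3 = 0 but N^2 v_3 ≠ 0; then v_{j-1} := N · v_j for j = 3, …, 2.

Pick v_3 = (0, 1, 0)ᵀ.
Then v_2 = N · v_3 = (-1, 2, -2)ᵀ.
Then v_1 = N · v_2 = (0, 1, -1)ᵀ.

Sanity check: (A − (2)·I) v_1 = (0, 0, 0)ᵀ = 0. ✓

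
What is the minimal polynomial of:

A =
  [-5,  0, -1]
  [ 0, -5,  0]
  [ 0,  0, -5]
x^2 + 10*x + 25

The characteristic polynomial is χ_A(x) = (x + 5)^3, so the eigenvalues are known. The minimal polynomial is
  m_A(x) = Π_λ (x − λ)^{k_λ}
where k_λ is the size of the *largest* Jordan block for λ (equivalently, the smallest k with (A − λI)^k v = 0 for every generalised eigenvector v of λ).

  λ = -5: largest Jordan block has size 2, contributing (x + 5)^2

So m_A(x) = (x + 5)^2 = x^2 + 10*x + 25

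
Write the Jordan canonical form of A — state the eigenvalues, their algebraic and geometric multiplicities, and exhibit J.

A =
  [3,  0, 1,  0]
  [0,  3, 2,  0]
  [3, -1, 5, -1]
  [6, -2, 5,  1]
J_3(3) ⊕ J_1(3)

The characteristic polynomial is
  det(x·I − A) = x^4 - 12*x^3 + 54*x^2 - 108*x + 81 = (x - 3)^4

Eigenvalues and multiplicities (the geometric multiplicity of λ is n − rank(A − λI), which equals the number of Jordan blocks for λ):
  λ = 3: algebraic multiplicity = 4, geometric multiplicity = 2

Determining the block sizes for each eigenvalue:
  λ = 3: with am = 4 and gm = 2, the partition is not yet determined (e.g. several partitions of 4 into 2 parts exist). Let N = A − (3)·I. Computing rank(N^1) = 2, rank(N^2) = 1, rank(N^3) = 0; the number of blocks of size ≥ j is rank(N^{j−1}) − rank(N^j), giving [2, 1, 1]. So we have 1 block(s) of size 3, 1 block(s) of size 1 → block sizes [3, 1]

Assembling the blocks gives a Jordan form
J =
  [3, 1, 0, 0]
  [0, 3, 1, 0]
  [0, 0, 3, 0]
  [0, 0, 0, 3]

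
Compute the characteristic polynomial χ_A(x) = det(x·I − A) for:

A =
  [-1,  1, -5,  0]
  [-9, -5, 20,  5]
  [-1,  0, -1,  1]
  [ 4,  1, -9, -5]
x^4 + 12*x^3 + 54*x^2 + 108*x + 81

Expanding det(x·I − A) (e.g. by cofactor expansion or by noting that A is similar to its Jordan form J, which has the same characteristic polynomial as A) gives
  χ_A(x) = x^4 + 12*x^3 + 54*x^2 + 108*x + 81
which factors as (x + 3)^4. The eigenvalues (with algebraic multiplicities) are λ = -3 with multiplicity 4.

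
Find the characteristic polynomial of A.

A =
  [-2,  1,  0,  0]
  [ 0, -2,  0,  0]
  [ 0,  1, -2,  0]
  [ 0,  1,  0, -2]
x^4 + 8*x^3 + 24*x^2 + 32*x + 16

Expanding det(x·I − A) (e.g. by cofactor expansion or by noting that A is similar to its Jordan form J, which has the same characteristic polynomial as A) gives
  χ_A(x) = x^4 + 8*x^3 + 24*x^2 + 32*x + 16
which factors as (x + 2)^4. The eigenvalues (with algebraic multiplicities) are λ = -2 with multiplicity 4.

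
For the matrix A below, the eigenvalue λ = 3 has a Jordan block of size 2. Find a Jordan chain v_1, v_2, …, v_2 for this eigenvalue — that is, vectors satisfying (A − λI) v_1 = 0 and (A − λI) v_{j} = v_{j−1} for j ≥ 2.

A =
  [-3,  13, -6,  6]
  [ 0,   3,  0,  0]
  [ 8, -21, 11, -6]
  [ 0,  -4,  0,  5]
A Jordan chain for λ = 3 of length 2:
v_1 = (1, 0, -1, 0)ᵀ
v_2 = (4, 1, 0, 2)ᵀ

Let N = A − (3)·I. We want v_2 with N^2 v_2 = 0 but N^1 v_2 ≠ 0; then v_{j-1} := N · v_j for j = 2, …, 2.

Pick v_2 = (4, 1, 0, 2)ᵀ.
Then v_1 = N · v_2 = (1, 0, -1, 0)ᵀ.

Sanity check: (A − (3)·I) v_1 = (0, 0, 0, 0)ᵀ = 0. ✓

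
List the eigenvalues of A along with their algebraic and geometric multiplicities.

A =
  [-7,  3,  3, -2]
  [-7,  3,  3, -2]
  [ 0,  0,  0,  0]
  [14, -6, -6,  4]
λ = 0: alg = 4, geom = 3

Step 1 — factor the characteristic polynomial to read off the algebraic multiplicities:
  χ_A(x) = x^4

Step 2 — compute geometric multiplicities via the rank-nullity identity g(λ) = n − rank(A − λI):
  rank(A − (0)·I) = 1, so dim ker(A − (0)·I) = n − 1 = 3

Summary:
  λ = 0: algebraic multiplicity = 4, geometric multiplicity = 3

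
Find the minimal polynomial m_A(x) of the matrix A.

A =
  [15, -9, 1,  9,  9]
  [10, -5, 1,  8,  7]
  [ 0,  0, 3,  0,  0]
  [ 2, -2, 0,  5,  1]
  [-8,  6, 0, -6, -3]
x^3 - 9*x^2 + 27*x - 27

The characteristic polynomial is χ_A(x) = (x - 3)^5, so the eigenvalues are known. The minimal polynomial is
  m_A(x) = Π_λ (x − λ)^{k_λ}
where k_λ is the size of the *largest* Jordan block for λ (equivalently, the smallest k with (A − λI)^k v = 0 for every generalised eigenvector v of λ).

  λ = 3: largest Jordan block has size 3, contributing (x − 3)^3

So m_A(x) = (x - 3)^3 = x^3 - 9*x^2 + 27*x - 27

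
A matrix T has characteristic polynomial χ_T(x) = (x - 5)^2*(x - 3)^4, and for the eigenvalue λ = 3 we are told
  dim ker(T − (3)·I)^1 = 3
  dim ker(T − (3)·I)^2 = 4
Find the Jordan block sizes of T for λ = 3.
Block sizes for λ = 3: [2, 1, 1]

From the dimensions of kernels of powers, the number of Jordan blocks of size at least j is d_j − d_{j−1} where d_j = dim ker(N^j) (with d_0 = 0). Computing the differences gives [3, 1].
The number of blocks of size exactly k is (#blocks of size ≥ k) − (#blocks of size ≥ k + 1), so the partition is: 2 block(s) of size 1, 1 block(s) of size 2.
In nonincreasing order the block sizes are [2, 1, 1].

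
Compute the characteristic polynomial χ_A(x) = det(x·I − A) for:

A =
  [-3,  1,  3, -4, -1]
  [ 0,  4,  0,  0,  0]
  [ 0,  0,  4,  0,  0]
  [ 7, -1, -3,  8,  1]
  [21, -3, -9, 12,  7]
x^5 - 20*x^4 + 160*x^3 - 640*x^2 + 1280*x - 1024

Expanding det(x·I − A) (e.g. by cofactor expansion or by noting that A is similar to its Jordan form J, which has the same characteristic polynomial as A) gives
  χ_A(x) = x^5 - 20*x^4 + 160*x^3 - 640*x^2 + 1280*x - 1024
which factors as (x - 4)^5. The eigenvalues (with algebraic multiplicities) are λ = 4 with multiplicity 5.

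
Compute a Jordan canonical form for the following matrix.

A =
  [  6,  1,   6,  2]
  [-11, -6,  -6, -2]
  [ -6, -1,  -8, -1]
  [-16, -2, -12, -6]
J_2(-5) ⊕ J_2(-2)

The characteristic polynomial is
  det(x·I − A) = x^4 + 14*x^3 + 69*x^2 + 140*x + 100 = (x + 2)^2*(x + 5)^2

Eigenvalues and multiplicities (the geometric multiplicity of λ is n − rank(A − λI), which equals the number of Jordan blocks for λ):
  λ = -5: algebraic multiplicity = 2, geometric multiplicity = 1
  λ = -2: algebraic multiplicity = 2, geometric multiplicity = 1

Determining the block sizes for each eigenvalue:
  λ = -5: one block (gm = 1), so the single block has size am = 2 → block sizes [2]
  λ = -2: one block (gm = 1), so the single block has size am = 2 → block sizes [2]

Assembling the blocks gives a Jordan form
J =
  [-5,  1,  0,  0]
  [ 0, -5,  0,  0]
  [ 0,  0, -2,  1]
  [ 0,  0,  0, -2]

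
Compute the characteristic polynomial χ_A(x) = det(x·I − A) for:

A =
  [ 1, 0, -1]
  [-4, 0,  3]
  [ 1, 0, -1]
x^3

Expanding det(x·I − A) (e.g. by cofactor expansion or by noting that A is similar to its Jordan form J, which has the same characteristic polynomial as A) gives
  χ_A(x) = x^3
which factors as x^3. The eigenvalues (with algebraic multiplicities) are λ = 0 with multiplicity 3.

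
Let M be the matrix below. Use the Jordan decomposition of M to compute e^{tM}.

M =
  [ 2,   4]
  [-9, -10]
e^{tM} =
  [6*t*exp(-4*t) + exp(-4*t), 4*t*exp(-4*t)]
  [-9*t*exp(-4*t), -6*t*exp(-4*t) + exp(-4*t)]

Strategy: write M = P · J · P⁻¹ where J is a Jordan canonical form, so e^{tM} = P · e^{tJ} · P⁻¹, and e^{tJ} can be computed block-by-block.

M has Jordan form
J =
  [-4,  1]
  [ 0, -4]
(up to reordering of blocks).

Per-block formulas:
  For a 2×2 Jordan block J_2(-4): exp(t · J_2(-4)) = e^(-4t)·(I + t·N), where N is the 2×2 nilpotent shift.

After assembling e^{tJ} and conjugating by P, we get:

e^{tM} =
  [6*t*exp(-4*t) + exp(-4*t), 4*t*exp(-4*t)]
  [-9*t*exp(-4*t), -6*t*exp(-4*t) + exp(-4*t)]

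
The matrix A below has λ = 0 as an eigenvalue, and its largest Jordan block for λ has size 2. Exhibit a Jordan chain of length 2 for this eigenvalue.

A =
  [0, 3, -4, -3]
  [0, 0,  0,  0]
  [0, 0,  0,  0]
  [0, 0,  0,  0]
A Jordan chain for λ = 0 of length 2:
v_1 = (3, 0, 0, 0)ᵀ
v_2 = (0, 1, 0, 0)ᵀ

Let N = A − (0)·I. We want v_2 with N^2 v_2 = 0 but N^1 v_2 ≠ 0; then v_{j-1} := N · v_j for j = 2, …, 2.

Pick v_2 = (0, 1, 0, 0)ᵀ.
Then v_1 = N · v_2 = (3, 0, 0, 0)ᵀ.

Sanity check: (A − (0)·I) v_1 = (0, 0, 0, 0)ᵀ = 0. ✓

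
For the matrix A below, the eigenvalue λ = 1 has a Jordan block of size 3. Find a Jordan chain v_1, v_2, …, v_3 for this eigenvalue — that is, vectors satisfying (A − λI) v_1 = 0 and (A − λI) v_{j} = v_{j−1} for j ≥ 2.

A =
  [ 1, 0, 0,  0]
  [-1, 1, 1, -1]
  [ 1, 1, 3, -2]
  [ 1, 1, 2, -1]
A Jordan chain for λ = 1 of length 3:
v_1 = (0, 0, -1, -1)ᵀ
v_2 = (0, -1, 1, 1)ᵀ
v_3 = (1, 0, 0, 0)ᵀ

Let N = A − (1)·I. We want v_3 with N^3 v_3 = 0 but N^2 v_3 ≠ 0; then v_{j-1} := N · v_j for j = 3, …, 2.

Pick v_3 = (1, 0, 0, 0)ᵀ.
Then v_2 = N · v_3 = (0, -1, 1, 1)ᵀ.
Then v_1 = N · v_2 = (0, 0, -1, -1)ᵀ.

Sanity check: (A − (1)·I) v_1 = (0, 0, 0, 0)ᵀ = 0. ✓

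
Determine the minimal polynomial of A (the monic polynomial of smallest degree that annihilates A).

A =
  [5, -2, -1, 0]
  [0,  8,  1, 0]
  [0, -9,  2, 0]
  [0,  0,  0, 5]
x^3 - 15*x^2 + 75*x - 125

The characteristic polynomial is χ_A(x) = (x - 5)^4, so the eigenvalues are known. The minimal polynomial is
  m_A(x) = Π_λ (x − λ)^{k_λ}
where k_λ is the size of the *largest* Jordan block for λ (equivalently, the smallest k with (A − λI)^k v = 0 for every generalised eigenvector v of λ).

  λ = 5: largest Jordan block has size 3, contributing (x − 5)^3

So m_A(x) = (x - 5)^3 = x^3 - 15*x^2 + 75*x - 125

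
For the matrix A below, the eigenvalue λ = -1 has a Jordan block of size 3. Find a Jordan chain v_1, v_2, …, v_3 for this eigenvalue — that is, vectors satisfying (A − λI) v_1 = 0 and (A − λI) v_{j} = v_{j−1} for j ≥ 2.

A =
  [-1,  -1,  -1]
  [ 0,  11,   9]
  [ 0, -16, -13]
A Jordan chain for λ = -1 of length 3:
v_1 = (4, 0, 0)ᵀ
v_2 = (-1, 12, -16)ᵀ
v_3 = (0, 1, 0)ᵀ

Let N = A − (-1)·I. We want v_3 with N^3 v_3 = 0 but N^2 v_3 ≠ 0; then v_{j-1} := N · v_j for j = 3, …, 2.

Pick v_3 = (0, 1, 0)ᵀ.
Then v_2 = N · v_3 = (-1, 12, -16)ᵀ.
Then v_1 = N · v_2 = (4, 0, 0)ᵀ.

Sanity check: (A − (-1)·I) v_1 = (0, 0, 0)ᵀ = 0. ✓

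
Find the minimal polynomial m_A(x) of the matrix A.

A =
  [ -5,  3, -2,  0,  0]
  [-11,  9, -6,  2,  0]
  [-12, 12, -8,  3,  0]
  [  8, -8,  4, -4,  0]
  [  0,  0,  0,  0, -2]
x^2 + 4*x + 4

The characteristic polynomial is χ_A(x) = (x + 2)^5, so the eigenvalues are known. The minimal polynomial is
  m_A(x) = Π_λ (x − λ)^{k_λ}
where k_λ is the size of the *largest* Jordan block for λ (equivalently, the smallest k with (A − λI)^k v = 0 for every generalised eigenvector v of λ).

  λ = -2: largest Jordan block has size 2, contributing (x + 2)^2

So m_A(x) = (x + 2)^2 = x^2 + 4*x + 4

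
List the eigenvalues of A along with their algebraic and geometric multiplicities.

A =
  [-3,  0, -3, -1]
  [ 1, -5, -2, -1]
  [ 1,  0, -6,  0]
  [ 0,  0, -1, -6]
λ = -5: alg = 4, geom = 2

Step 1 — factor the characteristic polynomial to read off the algebraic multiplicities:
  χ_A(x) = (x + 5)^4

Step 2 — compute geometric multiplicities via the rank-nullity identity g(λ) = n − rank(A − λI):
  rank(A − (-5)·I) = 2, so dim ker(A − (-5)·I) = n − 2 = 2

Summary:
  λ = -5: algebraic multiplicity = 4, geometric multiplicity = 2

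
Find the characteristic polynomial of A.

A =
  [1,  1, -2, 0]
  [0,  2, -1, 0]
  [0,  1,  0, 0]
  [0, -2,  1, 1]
x^4 - 4*x^3 + 6*x^2 - 4*x + 1

Expanding det(x·I − A) (e.g. by cofactor expansion or by noting that A is similar to its Jordan form J, which has the same characteristic polynomial as A) gives
  χ_A(x) = x^4 - 4*x^3 + 6*x^2 - 4*x + 1
which factors as (x - 1)^4. The eigenvalues (with algebraic multiplicities) are λ = 1 with multiplicity 4.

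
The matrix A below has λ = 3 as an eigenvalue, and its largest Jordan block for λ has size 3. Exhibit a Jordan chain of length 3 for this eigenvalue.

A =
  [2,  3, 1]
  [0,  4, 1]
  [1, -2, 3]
A Jordan chain for λ = 3 of length 3:
v_1 = (2, 1, -1)ᵀ
v_2 = (-1, 0, 1)ᵀ
v_3 = (1, 0, 0)ᵀ

Let N = A − (3)·I. We want v_3 with N^3 v_3 = 0 but N^2 v_3 ≠ 0; then v_{j-1} := N · v_j for j = 3, …, 2.

Pick v_3 = (1, 0, 0)ᵀ.
Then v_2 = N · v_3 = (-1, 0, 1)ᵀ.
Then v_1 = N · v_2 = (2, 1, -1)ᵀ.

Sanity check: (A − (3)·I) v_1 = (0, 0, 0)ᵀ = 0. ✓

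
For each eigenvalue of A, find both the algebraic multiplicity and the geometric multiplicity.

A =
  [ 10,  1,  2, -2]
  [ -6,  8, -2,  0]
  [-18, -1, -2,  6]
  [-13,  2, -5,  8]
λ = 6: alg = 4, geom = 2

Step 1 — factor the characteristic polynomial to read off the algebraic multiplicities:
  χ_A(x) = (x - 6)^4

Step 2 — compute geometric multiplicities via the rank-nullity identity g(λ) = n − rank(A − λI):
  rank(A − (6)·I) = 2, so dim ker(A − (6)·I) = n − 2 = 2

Summary:
  λ = 6: algebraic multiplicity = 4, geometric multiplicity = 2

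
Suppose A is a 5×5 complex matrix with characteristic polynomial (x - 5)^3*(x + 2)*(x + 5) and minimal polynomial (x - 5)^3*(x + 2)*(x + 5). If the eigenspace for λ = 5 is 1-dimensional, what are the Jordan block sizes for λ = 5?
Block sizes for λ = 5: [3]

Step 1 — from the characteristic polynomial, algebraic multiplicity of λ = 5 is 3. From dim ker(A − (5)·I) = 1, there are exactly 1 Jordan blocks for λ = 5.
Step 2 — from the minimal polynomial, the factor (x − 5)^3 tells us the largest block for λ = 5 has size 3.
Step 3 — with total size 3, 1 blocks, and largest block 3, the block sizes (in nonincreasing order) are [3].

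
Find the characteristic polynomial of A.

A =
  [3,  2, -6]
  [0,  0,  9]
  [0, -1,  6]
x^3 - 9*x^2 + 27*x - 27

Expanding det(x·I − A) (e.g. by cofactor expansion or by noting that A is similar to its Jordan form J, which has the same characteristic polynomial as A) gives
  χ_A(x) = x^3 - 9*x^2 + 27*x - 27
which factors as (x - 3)^3. The eigenvalues (with algebraic multiplicities) are λ = 3 with multiplicity 3.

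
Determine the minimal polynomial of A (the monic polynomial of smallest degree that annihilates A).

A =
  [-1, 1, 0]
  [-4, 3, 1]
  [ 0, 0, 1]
x^3 - 3*x^2 + 3*x - 1

The characteristic polynomial is χ_A(x) = (x - 1)^3, so the eigenvalues are known. The minimal polynomial is
  m_A(x) = Π_λ (x − λ)^{k_λ}
where k_λ is the size of the *largest* Jordan block for λ (equivalently, the smallest k with (A − λI)^k v = 0 for every generalised eigenvector v of λ).

  λ = 1: largest Jordan block has size 3, contributing (x − 1)^3

So m_A(x) = (x - 1)^3 = x^3 - 3*x^2 + 3*x - 1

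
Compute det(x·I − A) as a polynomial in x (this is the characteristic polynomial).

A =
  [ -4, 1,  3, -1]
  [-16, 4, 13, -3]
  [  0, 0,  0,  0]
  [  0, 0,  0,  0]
x^4

Expanding det(x·I − A) (e.g. by cofactor expansion or by noting that A is similar to its Jordan form J, which has the same characteristic polynomial as A) gives
  χ_A(x) = x^4
which factors as x^4. The eigenvalues (with algebraic multiplicities) are λ = 0 with multiplicity 4.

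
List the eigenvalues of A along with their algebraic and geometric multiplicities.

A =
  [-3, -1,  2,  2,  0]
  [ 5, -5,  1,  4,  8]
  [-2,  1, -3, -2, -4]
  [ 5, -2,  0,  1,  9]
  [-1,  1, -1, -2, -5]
λ = -3: alg = 5, geom = 2

Step 1 — factor the characteristic polynomial to read off the algebraic multiplicities:
  χ_A(x) = (x + 3)^5

Step 2 — compute geometric multiplicities via the rank-nullity identity g(λ) = n − rank(A − λI):
  rank(A − (-3)·I) = 3, so dim ker(A − (-3)·I) = n − 3 = 2

Summary:
  λ = -3: algebraic multiplicity = 5, geometric multiplicity = 2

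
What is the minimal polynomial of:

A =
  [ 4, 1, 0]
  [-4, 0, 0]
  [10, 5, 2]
x^2 - 4*x + 4

The characteristic polynomial is χ_A(x) = (x - 2)^3, so the eigenvalues are known. The minimal polynomial is
  m_A(x) = Π_λ (x − λ)^{k_λ}
where k_λ is the size of the *largest* Jordan block for λ (equivalently, the smallest k with (A − λI)^k v = 0 for every generalised eigenvector v of λ).

  λ = 2: largest Jordan block has size 2, contributing (x − 2)^2

So m_A(x) = (x - 2)^2 = x^2 - 4*x + 4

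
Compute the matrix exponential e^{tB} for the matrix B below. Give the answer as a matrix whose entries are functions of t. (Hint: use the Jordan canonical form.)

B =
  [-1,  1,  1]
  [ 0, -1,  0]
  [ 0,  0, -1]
e^{tB} =
  [exp(-t), t*exp(-t), t*exp(-t)]
  [0, exp(-t), 0]
  [0, 0, exp(-t)]

Strategy: write B = P · J · P⁻¹ where J is a Jordan canonical form, so e^{tB} = P · e^{tJ} · P⁻¹, and e^{tJ} can be computed block-by-block.

B has Jordan form
J =
  [-1,  1,  0]
  [ 0, -1,  0]
  [ 0,  0, -1]
(up to reordering of blocks).

Per-block formulas:
  For a 2×2 Jordan block J_2(-1): exp(t · J_2(-1)) = e^(-1t)·(I + t·N), where N is the 2×2 nilpotent shift.
  For a 1×1 block at λ = -1: exp(t · [-1]) = [e^(-1t)].

After assembling e^{tJ} and conjugating by P, we get:

e^{tB} =
  [exp(-t), t*exp(-t), t*exp(-t)]
  [0, exp(-t), 0]
  [0, 0, exp(-t)]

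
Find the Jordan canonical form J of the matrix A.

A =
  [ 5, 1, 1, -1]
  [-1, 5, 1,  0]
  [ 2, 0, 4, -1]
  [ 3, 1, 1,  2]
J_3(4) ⊕ J_1(4)

The characteristic polynomial is
  det(x·I − A) = x^4 - 16*x^3 + 96*x^2 - 256*x + 256 = (x - 4)^4

Eigenvalues and multiplicities (the geometric multiplicity of λ is n − rank(A − λI), which equals the number of Jordan blocks for λ):
  λ = 4: algebraic multiplicity = 4, geometric multiplicity = 2

Determining the block sizes for each eigenvalue:
  λ = 4: with am = 4 and gm = 2, the partition is not yet determined (e.g. several partitions of 4 into 2 parts exist). Let N = A − (4)·I. Computing rank(N^1) = 2, rank(N^2) = 1, rank(N^3) = 0; the number of blocks of size ≥ j is rank(N^{j−1}) − rank(N^j), giving [2, 1, 1]. So we have 1 block(s) of size 3, 1 block(s) of size 1 → block sizes [3, 1]

Assembling the blocks gives a Jordan form
J =
  [4, 1, 0, 0]
  [0, 4, 1, 0]
  [0, 0, 4, 0]
  [0, 0, 0, 4]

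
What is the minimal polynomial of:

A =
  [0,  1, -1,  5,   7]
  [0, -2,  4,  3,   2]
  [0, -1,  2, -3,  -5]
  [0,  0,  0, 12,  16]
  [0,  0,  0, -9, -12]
x^3

The characteristic polynomial is χ_A(x) = x^5, so the eigenvalues are known. The minimal polynomial is
  m_A(x) = Π_λ (x − λ)^{k_λ}
where k_λ is the size of the *largest* Jordan block for λ (equivalently, the smallest k with (A − λI)^k v = 0 for every generalised eigenvector v of λ).

  λ = 0: largest Jordan block has size 3, contributing (x − 0)^3

So m_A(x) = x^3 = x^3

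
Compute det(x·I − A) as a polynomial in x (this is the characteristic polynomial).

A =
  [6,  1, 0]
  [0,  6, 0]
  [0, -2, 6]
x^3 - 18*x^2 + 108*x - 216

Expanding det(x·I − A) (e.g. by cofactor expansion or by noting that A is similar to its Jordan form J, which has the same characteristic polynomial as A) gives
  χ_A(x) = x^3 - 18*x^2 + 108*x - 216
which factors as (x - 6)^3. The eigenvalues (with algebraic multiplicities) are λ = 6 with multiplicity 3.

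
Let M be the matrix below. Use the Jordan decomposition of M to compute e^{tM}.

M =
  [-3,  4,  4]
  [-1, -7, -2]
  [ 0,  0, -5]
e^{tM} =
  [2*t*exp(-5*t) + exp(-5*t), 4*t*exp(-5*t), 4*t*exp(-5*t)]
  [-t*exp(-5*t), -2*t*exp(-5*t) + exp(-5*t), -2*t*exp(-5*t)]
  [0, 0, exp(-5*t)]

Strategy: write M = P · J · P⁻¹ where J is a Jordan canonical form, so e^{tM} = P · e^{tJ} · P⁻¹, and e^{tJ} can be computed block-by-block.

M has Jordan form
J =
  [-5,  1,  0]
  [ 0, -5,  0]
  [ 0,  0, -5]
(up to reordering of blocks).

Per-block formulas:
  For a 1×1 block at λ = -5: exp(t · [-5]) = [e^(-5t)].
  For a 2×2 Jordan block J_2(-5): exp(t · J_2(-5)) = e^(-5t)·(I + t·N), where N is the 2×2 nilpotent shift.

After assembling e^{tJ} and conjugating by P, we get:

e^{tM} =
  [2*t*exp(-5*t) + exp(-5*t), 4*t*exp(-5*t), 4*t*exp(-5*t)]
  [-t*exp(-5*t), -2*t*exp(-5*t) + exp(-5*t), -2*t*exp(-5*t)]
  [0, 0, exp(-5*t)]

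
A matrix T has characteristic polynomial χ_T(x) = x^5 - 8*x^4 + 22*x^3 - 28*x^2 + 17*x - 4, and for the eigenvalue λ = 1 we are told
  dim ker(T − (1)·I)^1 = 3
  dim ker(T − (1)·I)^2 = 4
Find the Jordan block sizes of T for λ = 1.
Block sizes for λ = 1: [2, 1, 1]

From the dimensions of kernels of powers, the number of Jordan blocks of size at least j is d_j − d_{j−1} where d_j = dim ker(N^j) (with d_0 = 0). Computing the differences gives [3, 1].
The number of blocks of size exactly k is (#blocks of size ≥ k) − (#blocks of size ≥ k + 1), so the partition is: 2 block(s) of size 1, 1 block(s) of size 2.
In nonincreasing order the block sizes are [2, 1, 1].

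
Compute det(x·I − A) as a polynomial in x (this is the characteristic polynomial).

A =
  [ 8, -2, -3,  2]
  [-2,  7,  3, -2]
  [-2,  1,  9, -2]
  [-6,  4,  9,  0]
x^4 - 24*x^3 + 216*x^2 - 864*x + 1296

Expanding det(x·I − A) (e.g. by cofactor expansion or by noting that A is similar to its Jordan form J, which has the same characteristic polynomial as A) gives
  χ_A(x) = x^4 - 24*x^3 + 216*x^2 - 864*x + 1296
which factors as (x - 6)^4. The eigenvalues (with algebraic multiplicities) are λ = 6 with multiplicity 4.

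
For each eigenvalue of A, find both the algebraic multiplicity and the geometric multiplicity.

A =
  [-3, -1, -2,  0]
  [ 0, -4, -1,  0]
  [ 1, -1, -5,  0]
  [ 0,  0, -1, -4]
λ = -4: alg = 4, geom = 2

Step 1 — factor the characteristic polynomial to read off the algebraic multiplicities:
  χ_A(x) = (x + 4)^4

Step 2 — compute geometric multiplicities via the rank-nullity identity g(λ) = n − rank(A − λI):
  rank(A − (-4)·I) = 2, so dim ker(A − (-4)·I) = n − 2 = 2

Summary:
  λ = -4: algebraic multiplicity = 4, geometric multiplicity = 2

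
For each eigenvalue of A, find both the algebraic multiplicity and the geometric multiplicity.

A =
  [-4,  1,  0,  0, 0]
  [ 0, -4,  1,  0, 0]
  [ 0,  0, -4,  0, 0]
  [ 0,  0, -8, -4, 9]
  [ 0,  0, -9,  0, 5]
λ = -4: alg = 4, geom = 2; λ = 5: alg = 1, geom = 1

Step 1 — factor the characteristic polynomial to read off the algebraic multiplicities:
  χ_A(x) = (x - 5)*(x + 4)^4

Step 2 — compute geometric multiplicities via the rank-nullity identity g(λ) = n − rank(A − λI):
  rank(A − (-4)·I) = 3, so dim ker(A − (-4)·I) = n − 3 = 2
  rank(A − (5)·I) = 4, so dim ker(A − (5)·I) = n − 4 = 1

Summary:
  λ = -4: algebraic multiplicity = 4, geometric multiplicity = 2
  λ = 5: algebraic multiplicity = 1, geometric multiplicity = 1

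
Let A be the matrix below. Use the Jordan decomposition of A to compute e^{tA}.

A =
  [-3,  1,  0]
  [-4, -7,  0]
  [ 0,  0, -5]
e^{tA} =
  [2*t*exp(-5*t) + exp(-5*t), t*exp(-5*t), 0]
  [-4*t*exp(-5*t), -2*t*exp(-5*t) + exp(-5*t), 0]
  [0, 0, exp(-5*t)]

Strategy: write A = P · J · P⁻¹ where J is a Jordan canonical form, so e^{tA} = P · e^{tJ} · P⁻¹, and e^{tJ} can be computed block-by-block.

A has Jordan form
J =
  [-5,  1,  0]
  [ 0, -5,  0]
  [ 0,  0, -5]
(up to reordering of blocks).

Per-block formulas:
  For a 1×1 block at λ = -5: exp(t · [-5]) = [e^(-5t)].
  For a 2×2 Jordan block J_2(-5): exp(t · J_2(-5)) = e^(-5t)·(I + t·N), where N is the 2×2 nilpotent shift.

After assembling e^{tJ} and conjugating by P, we get:

e^{tA} =
  [2*t*exp(-5*t) + exp(-5*t), t*exp(-5*t), 0]
  [-4*t*exp(-5*t), -2*t*exp(-5*t) + exp(-5*t), 0]
  [0, 0, exp(-5*t)]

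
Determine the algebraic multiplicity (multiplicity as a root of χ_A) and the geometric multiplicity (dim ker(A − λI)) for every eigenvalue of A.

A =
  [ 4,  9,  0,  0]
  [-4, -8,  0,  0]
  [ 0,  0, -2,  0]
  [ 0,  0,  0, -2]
λ = -2: alg = 4, geom = 3

Step 1 — factor the characteristic polynomial to read off the algebraic multiplicities:
  χ_A(x) = (x + 2)^4

Step 2 — compute geometric multiplicities via the rank-nullity identity g(λ) = n − rank(A − λI):
  rank(A − (-2)·I) = 1, so dim ker(A − (-2)·I) = n − 1 = 3

Summary:
  λ = -2: algebraic multiplicity = 4, geometric multiplicity = 3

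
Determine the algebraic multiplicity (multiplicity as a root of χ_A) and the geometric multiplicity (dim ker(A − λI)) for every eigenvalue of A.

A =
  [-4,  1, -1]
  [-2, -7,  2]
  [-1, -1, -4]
λ = -5: alg = 3, geom = 2

Step 1 — factor the characteristic polynomial to read off the algebraic multiplicities:
  χ_A(x) = (x + 5)^3

Step 2 — compute geometric multiplicities via the rank-nullity identity g(λ) = n − rank(A − λI):
  rank(A − (-5)·I) = 1, so dim ker(A − (-5)·I) = n − 1 = 2

Summary:
  λ = -5: algebraic multiplicity = 3, geometric multiplicity = 2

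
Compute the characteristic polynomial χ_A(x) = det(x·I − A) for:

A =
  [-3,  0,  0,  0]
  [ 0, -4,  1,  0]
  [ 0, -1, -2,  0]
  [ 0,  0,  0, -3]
x^4 + 12*x^3 + 54*x^2 + 108*x + 81

Expanding det(x·I − A) (e.g. by cofactor expansion or by noting that A is similar to its Jordan form J, which has the same characteristic polynomial as A) gives
  χ_A(x) = x^4 + 12*x^3 + 54*x^2 + 108*x + 81
which factors as (x + 3)^4. The eigenvalues (with algebraic multiplicities) are λ = -3 with multiplicity 4.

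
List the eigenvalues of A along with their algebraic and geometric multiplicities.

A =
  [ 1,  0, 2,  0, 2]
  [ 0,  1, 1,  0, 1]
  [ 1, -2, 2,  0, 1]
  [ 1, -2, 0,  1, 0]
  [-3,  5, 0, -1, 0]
λ = 1: alg = 5, geom = 2

Step 1 — factor the characteristic polynomial to read off the algebraic multiplicities:
  χ_A(x) = (x - 1)^5

Step 2 — compute geometric multiplicities via the rank-nullity identity g(λ) = n − rank(A − λI):
  rank(A − (1)·I) = 3, so dim ker(A − (1)·I) = n − 3 = 2

Summary:
  λ = 1: algebraic multiplicity = 5, geometric multiplicity = 2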